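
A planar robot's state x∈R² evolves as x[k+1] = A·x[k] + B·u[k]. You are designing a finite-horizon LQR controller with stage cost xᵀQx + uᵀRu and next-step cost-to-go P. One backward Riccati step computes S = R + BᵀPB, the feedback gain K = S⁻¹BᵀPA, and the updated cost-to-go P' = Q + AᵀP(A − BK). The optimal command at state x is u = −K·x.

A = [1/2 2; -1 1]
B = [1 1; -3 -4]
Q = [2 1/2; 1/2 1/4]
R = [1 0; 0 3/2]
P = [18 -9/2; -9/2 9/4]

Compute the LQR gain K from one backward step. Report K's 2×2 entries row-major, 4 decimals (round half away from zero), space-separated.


0.2898 1.2397 0.1020 -0.3971

BᵀP = [31.5000 -11.2500; 36.0000 -13.5000]
S = R + BᵀPB = [1 0; 0 3/2] + [65.2500 76.5000; 76.5000 90.0000] = [66.2500 76.5000; 76.5000 91.5000]
BᵀPA = [27.0000 51.7500; 31.5000 58.5000]
K = S⁻¹·BᵀPA = [0.2898 1.2397; 0.1020 -0.3971]
A−BK = [0.1082 1.1574; 0.2773 3.1306]
AᵀP(A−BK) = [0.2133 1.5376; 1.5376 15.3274]
P' = Q + AᵀP(A−BK) = [2.2133 2.0376; 2.0376 15.5774]
tr(P') = 17.7907


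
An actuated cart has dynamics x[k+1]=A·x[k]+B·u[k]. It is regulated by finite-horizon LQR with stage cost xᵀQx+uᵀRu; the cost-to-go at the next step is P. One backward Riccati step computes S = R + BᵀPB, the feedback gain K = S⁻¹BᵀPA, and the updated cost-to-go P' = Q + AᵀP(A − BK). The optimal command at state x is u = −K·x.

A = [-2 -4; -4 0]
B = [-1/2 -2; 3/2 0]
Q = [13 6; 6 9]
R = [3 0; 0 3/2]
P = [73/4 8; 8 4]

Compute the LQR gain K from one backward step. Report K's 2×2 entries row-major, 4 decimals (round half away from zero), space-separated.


BᵀP = [2.8750 2.0000; -36.5000 -16.0000]
S = R + BᵀPB = [3 0; 0 3/2] + [1.5625 -5.7500; -5.7500 73.0000] = [4.5625 -5.7500; -5.7500 74.5000]
BᵀPA = [-13.7500 -11.5000; 137.0000 146.0000]
K = S⁻¹·BᵀPA = [-0.7712 -0.0562; 1.7794 1.9554]
A−BK = [1.1732 -0.1173; -2.8433 0.0843]
AᵀP(A−BK) = [10.6178 5.3382; 5.3382 5.8662]
P' = Q + AᵀP(A−BK) = [23.6178 11.3382; 11.3382 14.8662]
tr(P') = 38.4840

-0.7712 -0.0562 1.7794 1.9554


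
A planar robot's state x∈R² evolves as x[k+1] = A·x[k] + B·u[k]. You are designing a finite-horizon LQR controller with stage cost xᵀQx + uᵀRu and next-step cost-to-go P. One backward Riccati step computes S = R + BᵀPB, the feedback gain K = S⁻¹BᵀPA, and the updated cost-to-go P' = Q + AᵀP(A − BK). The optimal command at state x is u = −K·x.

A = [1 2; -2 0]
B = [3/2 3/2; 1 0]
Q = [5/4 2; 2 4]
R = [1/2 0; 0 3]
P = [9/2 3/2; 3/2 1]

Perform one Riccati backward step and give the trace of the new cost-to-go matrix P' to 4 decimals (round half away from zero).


BᵀP = [8.2500 3.2500; 6.7500 2.2500]
S = R + BᵀPB = [1/2 0; 0 3] + [15.6250 12.3750; 12.3750 10.1250] = [16.1250 12.3750; 12.3750 13.1250]
BᵀPA = [1.7500 16.5000; 2.2500 13.5000]
K = S⁻¹·BᵀPA = [-0.0833 0.8462; 0.2500 0.2308]
A−BK = [0.7500 0.3846; -1.9167 -0.8462]
AᵀP(A−BK) = [2.0833 1.0000; 1.0000 0.9231]
P' = Q + AᵀP(A−BK) = [3.3333 3.0000; 3.0000 4.9231]
tr(P') = 8.2564

8.2564


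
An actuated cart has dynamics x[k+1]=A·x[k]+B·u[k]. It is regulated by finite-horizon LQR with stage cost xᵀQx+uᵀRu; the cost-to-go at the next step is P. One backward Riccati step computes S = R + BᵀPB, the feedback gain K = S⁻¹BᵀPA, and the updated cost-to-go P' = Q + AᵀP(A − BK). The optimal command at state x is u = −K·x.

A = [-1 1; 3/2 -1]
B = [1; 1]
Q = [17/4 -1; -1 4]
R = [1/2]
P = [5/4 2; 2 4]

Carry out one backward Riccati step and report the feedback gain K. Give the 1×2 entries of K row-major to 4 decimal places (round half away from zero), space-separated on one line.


0.5897 -0.2821

BᵀP = [3.2500 6.0000]
S = R + BᵀPB = [1/2] + [9.2500] = [9.7500]
BᵀPA = [5.7500 -2.7500]
K = S⁻¹·BᵀPA = [0.5897 -0.2821]
A−BK = [-1.5897 1.2821; 0.9103 -0.7179]
AᵀP(A−BK) = [0.8590 -0.6282; -0.6282 0.4744]
P' = Q + AᵀP(A−BK) = [5.1090 -1.6282; -1.6282 4.4744]
tr(P') = 9.5833


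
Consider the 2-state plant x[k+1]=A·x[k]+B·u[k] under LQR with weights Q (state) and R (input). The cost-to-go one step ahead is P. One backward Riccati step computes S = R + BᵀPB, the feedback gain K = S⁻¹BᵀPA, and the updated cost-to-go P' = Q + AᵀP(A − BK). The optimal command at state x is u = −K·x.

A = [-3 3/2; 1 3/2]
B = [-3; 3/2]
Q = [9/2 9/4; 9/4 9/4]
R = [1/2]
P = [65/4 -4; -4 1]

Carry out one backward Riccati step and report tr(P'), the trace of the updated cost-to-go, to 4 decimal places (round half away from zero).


7.3337

BᵀP = [-54.7500 13.5000]
S = R + BᵀPB = [1/2] + [184.5000] = [185.0000]
BᵀPA = [177.7500 -61.8750]
K = S⁻¹·BᵀPA = [0.9608 -0.3345]
A−BK = [-0.1176 0.4966; -0.4412 2.0017]
AᵀP(A−BK) = [0.4659 -0.1748; -0.1748 0.1178]
P' = Q + AᵀP(A−BK) = [4.9659 2.0752; 2.0752 2.3678]
tr(P') = 7.3337


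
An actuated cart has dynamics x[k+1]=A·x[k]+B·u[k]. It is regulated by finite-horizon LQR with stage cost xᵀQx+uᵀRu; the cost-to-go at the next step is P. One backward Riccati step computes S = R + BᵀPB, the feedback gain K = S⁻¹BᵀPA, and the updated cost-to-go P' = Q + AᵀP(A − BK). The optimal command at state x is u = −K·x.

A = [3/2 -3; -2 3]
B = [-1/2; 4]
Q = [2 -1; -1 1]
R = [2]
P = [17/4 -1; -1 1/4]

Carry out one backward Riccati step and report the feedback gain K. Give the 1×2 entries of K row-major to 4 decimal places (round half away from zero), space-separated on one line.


BᵀP = [-6.1250 1.5000]
S = R + BᵀPB = [2] + [9.0625] = [11.0625]
BᵀPA = [-12.1875 22.8750]
K = S⁻¹·BᵀPA = [-1.1017 2.0678]
A−BK = [0.9492 -1.9661; 2.4068 -5.2712]
AᵀP(A−BK) = [3.1356 -5.9237; -5.9237 11.1992]
P' = Q + AᵀP(A−BK) = [5.1356 -6.9237; -6.9237 12.1992]
tr(P') = 17.3347

-1.1017 2.0678


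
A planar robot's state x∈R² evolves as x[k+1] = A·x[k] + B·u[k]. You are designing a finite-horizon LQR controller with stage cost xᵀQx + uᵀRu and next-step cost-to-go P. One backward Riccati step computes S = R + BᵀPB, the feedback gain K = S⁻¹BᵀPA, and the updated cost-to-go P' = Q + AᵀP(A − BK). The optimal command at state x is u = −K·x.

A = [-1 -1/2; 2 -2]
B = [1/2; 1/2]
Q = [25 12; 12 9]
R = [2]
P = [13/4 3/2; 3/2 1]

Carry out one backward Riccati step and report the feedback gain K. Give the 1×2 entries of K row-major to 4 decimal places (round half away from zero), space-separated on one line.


BᵀP = [2.3750 1.2500]
S = R + BᵀPB = [2] + [1.8125] = [3.8125]
BᵀPA = [0.1250 -3.6875]
K = S⁻¹·BᵀPA = [0.0328 -0.9672]
A−BK = [-1.0164 -0.0164; 1.9836 -1.5164]
AᵀP(A−BK) = [1.2459 -0.7541; -0.7541 4.2459]
P' = Q + AᵀP(A−BK) = [26.2459 11.2459; 11.2459 13.2459]
tr(P') = 39.4918

0.0328 -0.9672


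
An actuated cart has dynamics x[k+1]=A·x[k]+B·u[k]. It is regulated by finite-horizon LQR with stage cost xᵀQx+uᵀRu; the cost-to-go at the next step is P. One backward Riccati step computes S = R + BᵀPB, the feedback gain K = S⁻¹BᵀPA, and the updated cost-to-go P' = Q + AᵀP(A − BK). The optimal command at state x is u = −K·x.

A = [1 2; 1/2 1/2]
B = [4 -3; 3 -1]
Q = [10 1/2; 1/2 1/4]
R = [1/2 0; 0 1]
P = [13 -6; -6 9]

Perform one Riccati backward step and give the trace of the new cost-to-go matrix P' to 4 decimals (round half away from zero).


BᵀP = [34.0000 3.0000; -33.0000 9.0000]
S = R + BᵀPB = [1/2 0; 0 1] + [145.0000 -105.0000; -105.0000 90.0000] = [145.5000 -105.0000; -105.0000 91.0000]
BᵀPA = [35.5000 69.5000; -28.5000 -61.5000]
K = S⁻¹·BᵀPA = [0.1074 -0.0600; -0.1892 -0.7451]
A−BK = [0.0026 0.0049; -0.0115 -0.0650]
AᵀP(A−BK) = [0.0432 0.1460; 0.1460 0.5991]
P' = Q + AᵀP(A−BK) = [10.0432 0.6460; 0.6460 0.8491]
tr(P') = 10.8923

10.8923


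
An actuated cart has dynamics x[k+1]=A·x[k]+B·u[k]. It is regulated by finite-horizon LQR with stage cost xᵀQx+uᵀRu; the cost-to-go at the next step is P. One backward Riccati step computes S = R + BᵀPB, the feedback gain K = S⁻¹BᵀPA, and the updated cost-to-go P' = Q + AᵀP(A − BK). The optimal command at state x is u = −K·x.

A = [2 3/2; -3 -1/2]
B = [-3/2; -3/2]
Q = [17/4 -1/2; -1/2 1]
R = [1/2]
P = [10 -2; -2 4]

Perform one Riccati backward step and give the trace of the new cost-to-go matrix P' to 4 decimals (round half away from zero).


BᵀP = [-12.0000 -3.0000]
S = R + BᵀPB = [1/2] + [22.5000] = [23.0000]
BᵀPA = [-15.0000 -16.5000]
K = S⁻¹·BᵀPA = [-0.6522 -0.7174]
A−BK = [1.0217 0.4239; -3.9783 -1.5761]
AᵀP(A−BK) = [90.2174 36.2391; 36.2391 14.6630]
P' = Q + AᵀP(A−BK) = [94.4674 35.7391; 35.7391 15.6630]
tr(P') = 110.1304

110.1304


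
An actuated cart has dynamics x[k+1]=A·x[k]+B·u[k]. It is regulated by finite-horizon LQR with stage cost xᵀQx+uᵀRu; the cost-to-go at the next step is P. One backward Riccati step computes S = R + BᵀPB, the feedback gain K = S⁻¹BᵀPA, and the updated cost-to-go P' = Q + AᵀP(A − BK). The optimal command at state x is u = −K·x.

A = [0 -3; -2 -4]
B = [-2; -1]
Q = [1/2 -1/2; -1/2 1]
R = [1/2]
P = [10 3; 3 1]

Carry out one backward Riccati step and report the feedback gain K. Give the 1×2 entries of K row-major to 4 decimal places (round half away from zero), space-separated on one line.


BᵀP = [-23.0000 -7.0000]
S = R + BᵀPB = [1/2] + [53.0000] = [53.5000]
BᵀPA = [14.0000 97.0000]
K = S⁻¹·BᵀPA = [0.2617 1.8131]
A−BK = [0.5234 0.6262; -1.7383 -2.1869]
AᵀP(A−BK) = [0.3364 0.6168; 0.6168 2.1308]
P' = Q + AᵀP(A−BK) = [0.8364 0.1168; 0.1168 3.1308]
tr(P') = 3.9673

0.2617 1.8131


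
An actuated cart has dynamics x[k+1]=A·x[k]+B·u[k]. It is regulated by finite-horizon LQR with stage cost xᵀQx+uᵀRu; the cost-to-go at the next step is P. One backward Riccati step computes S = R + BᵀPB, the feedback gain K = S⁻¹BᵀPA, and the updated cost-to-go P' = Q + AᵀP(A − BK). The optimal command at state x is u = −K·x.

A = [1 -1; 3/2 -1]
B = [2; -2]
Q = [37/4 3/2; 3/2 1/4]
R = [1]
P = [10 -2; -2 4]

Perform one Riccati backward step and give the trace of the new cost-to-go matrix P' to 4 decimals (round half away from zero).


BᵀP = [24.0000 -12.0000]
S = R + BᵀPB = [1] + [72.0000] = [73.0000]
BᵀPA = [6.0000 -12.0000]
K = S⁻¹·BᵀPA = [0.0822 -0.1644]
A−BK = [0.8356 -0.6712; 1.6644 -1.3288]
AᵀP(A−BK) = [12.5068 -10.0137; -10.0137 8.0274]
P' = Q + AᵀP(A−BK) = [21.7568 -8.5137; -8.5137 8.2774]
tr(P') = 30.0342

30.0342


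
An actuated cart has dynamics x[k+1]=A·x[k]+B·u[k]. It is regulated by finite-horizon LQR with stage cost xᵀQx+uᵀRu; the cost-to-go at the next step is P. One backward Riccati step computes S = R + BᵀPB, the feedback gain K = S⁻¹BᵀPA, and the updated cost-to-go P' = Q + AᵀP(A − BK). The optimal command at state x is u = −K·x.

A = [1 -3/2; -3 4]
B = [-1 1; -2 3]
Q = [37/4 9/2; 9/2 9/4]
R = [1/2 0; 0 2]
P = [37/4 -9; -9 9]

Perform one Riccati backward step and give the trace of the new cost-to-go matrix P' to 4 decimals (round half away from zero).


BᵀP = [8.7500 -9.0000; -17.7500 18.0000]
S = R + BᵀPB = [1/2 0; 0 2] + [9.2500 -18.2500; -18.2500 36.2500] = [9.7500 -18.2500; -18.2500 38.2500]
BᵀPA = [35.7500 -49.1250; -71.7500 98.6250]
K = S⁻¹·BᵀPA = [1.4545 -1.9843; -1.1818 1.6317]
A−BK = [3.6364 -5.1160; 3.4545 -4.8636]
AᵀP(A−BK) = [7.4545 -10.3636; -10.3636 14.4099]
P' = Q + AᵀP(A−BK) = [16.7045 -5.8636; -5.8636 16.6599]
tr(P') = 33.3644

33.3644


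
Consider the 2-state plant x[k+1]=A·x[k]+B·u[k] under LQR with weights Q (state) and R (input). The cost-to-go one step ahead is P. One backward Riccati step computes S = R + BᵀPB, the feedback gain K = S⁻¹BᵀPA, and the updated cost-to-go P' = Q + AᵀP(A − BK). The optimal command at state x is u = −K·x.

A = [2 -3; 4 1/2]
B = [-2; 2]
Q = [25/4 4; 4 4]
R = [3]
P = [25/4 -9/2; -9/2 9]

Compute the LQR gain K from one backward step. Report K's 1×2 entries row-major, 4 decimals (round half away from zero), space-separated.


0.6500 0.7800

BᵀP = [-21.5000 27.0000]
S = R + BᵀPB = [3] + [97.0000] = [100.0000]
BᵀPA = [65.0000 78.0000]
K = S⁻¹·BᵀPA = [0.6500 0.7800]
A−BK = [3.3000 -1.4400; 2.7000 -1.0600]
AᵀP(A−BK) = [54.7500 -20.7000; -20.7000 11.1600]
P' = Q + AᵀP(A−BK) = [61.0000 -16.7000; -16.7000 15.1600]
tr(P') = 76.1600


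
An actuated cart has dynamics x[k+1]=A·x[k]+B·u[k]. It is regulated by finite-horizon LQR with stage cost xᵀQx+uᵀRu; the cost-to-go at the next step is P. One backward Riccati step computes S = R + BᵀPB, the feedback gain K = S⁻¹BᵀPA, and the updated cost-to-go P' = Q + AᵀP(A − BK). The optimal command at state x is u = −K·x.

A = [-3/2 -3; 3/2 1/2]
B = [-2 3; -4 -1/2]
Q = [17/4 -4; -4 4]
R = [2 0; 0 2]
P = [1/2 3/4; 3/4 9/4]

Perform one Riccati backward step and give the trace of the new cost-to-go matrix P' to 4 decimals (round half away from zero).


9.8113

BᵀP = [-4.0000 -10.5000; 1.1250 1.1250]
S = R + BᵀPB = [2 0; 0 2] + [50.0000 -6.7500; -6.7500 2.8125] = [52.0000 -6.7500; -6.7500 4.8125]
BᵀPA = [-9.7500 6.7500; 0.0000 -2.8125]
K = S⁻¹·BᵀPA = [-0.2292 0.0660; -0.3215 -0.4919]
A−BK = [-0.9939 -1.3924; 0.4223 0.5179]
AᵀP(A−BK) = [0.5774 0.6431; 0.6431 0.9838]
P' = Q + AᵀP(A−BK) = [4.8274 -3.3569; -3.3569 4.9838]
tr(P') = 9.8113


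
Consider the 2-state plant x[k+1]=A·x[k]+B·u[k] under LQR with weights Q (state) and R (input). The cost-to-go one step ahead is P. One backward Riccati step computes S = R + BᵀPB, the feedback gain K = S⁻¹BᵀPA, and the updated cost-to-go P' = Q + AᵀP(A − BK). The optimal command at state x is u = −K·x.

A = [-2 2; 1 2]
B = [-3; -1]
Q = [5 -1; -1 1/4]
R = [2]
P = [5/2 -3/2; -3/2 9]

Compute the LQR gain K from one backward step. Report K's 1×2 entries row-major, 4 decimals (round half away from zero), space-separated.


BᵀP = [-6.0000 -4.5000]
S = R + BᵀPB = [2] + [22.5000] = [24.5000]
BᵀPA = [7.5000 -21.0000]
K = S⁻¹·BᵀPA = [0.3061 -0.8571]
A−BK = [-1.0816 -0.5714; 1.3061 1.1429]
AᵀP(A−BK) = [22.7041 17.4286; 17.4286 16.0000]
P' = Q + AᵀP(A−BK) = [27.7041 16.4286; 16.4286 16.2500]
tr(P') = 43.9541

0.3061 -0.8571


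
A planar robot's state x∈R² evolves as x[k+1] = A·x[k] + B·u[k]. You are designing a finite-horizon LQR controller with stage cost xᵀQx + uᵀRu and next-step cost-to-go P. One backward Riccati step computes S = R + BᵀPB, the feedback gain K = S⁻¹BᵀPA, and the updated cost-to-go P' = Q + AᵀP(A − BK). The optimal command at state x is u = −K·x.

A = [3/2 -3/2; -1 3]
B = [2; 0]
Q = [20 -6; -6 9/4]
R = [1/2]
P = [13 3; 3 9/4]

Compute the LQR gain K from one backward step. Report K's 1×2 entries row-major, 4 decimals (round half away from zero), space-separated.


BᵀP = [26.0000 6.0000]
S = R + BᵀPB = [1/2] + [52.0000] = [52.5000]
BᵀPA = [33.0000 -21.0000]
K = S⁻¹·BᵀPA = [0.6286 -0.4000]
A−BK = [0.2429 -0.7000; -1.0000 3.0000]
AᵀP(A−BK) = [1.7571 -4.8000; -4.8000 14.1000]
P' = Q + AᵀP(A−BK) = [21.7571 -10.8000; -10.8000 16.3500]
tr(P') = 38.1071

0.6286 -0.4000


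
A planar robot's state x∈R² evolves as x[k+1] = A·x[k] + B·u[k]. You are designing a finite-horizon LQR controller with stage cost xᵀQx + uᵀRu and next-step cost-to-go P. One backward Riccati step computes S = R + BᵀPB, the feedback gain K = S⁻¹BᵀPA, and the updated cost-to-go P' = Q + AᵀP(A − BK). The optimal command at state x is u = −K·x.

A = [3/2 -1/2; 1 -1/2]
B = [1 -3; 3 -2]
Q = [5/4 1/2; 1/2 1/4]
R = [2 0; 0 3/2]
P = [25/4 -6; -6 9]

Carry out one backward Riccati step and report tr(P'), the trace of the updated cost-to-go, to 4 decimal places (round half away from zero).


1.8867

BᵀP = [-11.7500 21.0000; -6.7500 0.0000]
S = R + BᵀPB = [2 0; 0 3/2] + [51.2500 -6.7500; -6.7500 20.2500] = [53.2500 -6.7500; -6.7500 21.7500]
BᵀPA = [3.3750 -4.6250; -10.1250 3.3750]
K = S⁻¹·BᵀPA = [0.0046 -0.0699; -0.4641 0.1335]
A−BK = [0.1031 -0.0297; 0.0581 -0.0233]
AᵀP(A−BK) = [0.3481 -0.1001; -0.1001 0.0386]
P' = Q + AᵀP(A−BK) = [1.5981 0.3999; 0.3999 0.2886]
tr(P') = 1.8867


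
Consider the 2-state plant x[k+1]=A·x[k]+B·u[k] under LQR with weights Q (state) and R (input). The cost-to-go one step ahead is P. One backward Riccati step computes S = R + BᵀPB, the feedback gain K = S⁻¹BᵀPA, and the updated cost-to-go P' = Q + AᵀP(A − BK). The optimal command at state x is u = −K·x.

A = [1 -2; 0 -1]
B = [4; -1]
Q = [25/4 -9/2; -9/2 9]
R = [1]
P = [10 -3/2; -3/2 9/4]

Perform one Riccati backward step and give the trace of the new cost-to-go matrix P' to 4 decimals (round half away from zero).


BᵀP = [41.5000 -8.2500]
S = R + BᵀPB = [1] + [174.2500] = [175.2500]
BᵀPA = [41.5000 -74.7500]
K = S⁻¹·BᵀPA = [0.2368 -0.4265]
A−BK = [0.0528 -0.2939; 0.2368 -1.4265]
AᵀP(A−BK) = [0.1726 -0.7989; -0.7989 4.3666]
P' = Q + AᵀP(A−BK) = [6.4226 -5.2989; -5.2989 13.3666]
tr(P') = 19.7892

19.7892


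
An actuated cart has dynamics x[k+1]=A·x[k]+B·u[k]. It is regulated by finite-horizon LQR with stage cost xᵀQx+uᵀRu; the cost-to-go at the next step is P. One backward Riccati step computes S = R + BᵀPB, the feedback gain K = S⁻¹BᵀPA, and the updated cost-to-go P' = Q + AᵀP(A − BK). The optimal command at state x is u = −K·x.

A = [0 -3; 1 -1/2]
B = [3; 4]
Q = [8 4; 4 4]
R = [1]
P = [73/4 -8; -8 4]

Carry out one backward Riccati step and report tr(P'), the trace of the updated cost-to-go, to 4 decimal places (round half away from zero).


BᵀP = [22.7500 -8.0000]
S = R + BᵀPB = [1] + [36.2500] = [37.2500]
BᵀPA = [-8.0000 -64.2500]
K = S⁻¹·BᵀPA = [-0.2148 -1.7248]
A−BK = [0.6443 2.1745; 1.8591 6.3993]
AᵀP(A−BK) = [2.2819 8.2013; 8.2013 30.4295]
P' = Q + AᵀP(A−BK) = [10.2819 12.2013; 12.2013 34.4295]
tr(P') = 44.7114

44.7114


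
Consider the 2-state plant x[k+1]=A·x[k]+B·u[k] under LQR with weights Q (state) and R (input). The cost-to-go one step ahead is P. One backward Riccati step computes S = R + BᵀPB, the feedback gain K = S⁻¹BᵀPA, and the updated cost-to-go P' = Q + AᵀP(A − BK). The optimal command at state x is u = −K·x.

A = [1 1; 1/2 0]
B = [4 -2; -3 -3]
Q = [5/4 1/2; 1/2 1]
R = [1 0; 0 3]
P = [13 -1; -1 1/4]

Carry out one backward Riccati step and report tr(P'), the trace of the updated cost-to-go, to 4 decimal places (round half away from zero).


BᵀP = [55.0000 -4.7500; -23.0000 1.2500]
S = R + BᵀPB = [1 0; 0 3] + [234.2500 -95.7500; -95.7500 42.2500] = [235.2500 -95.7500; -95.7500 45.2500]
BᵀPA = [52.6250 55.0000; -22.3750 -23.0000]
K = S⁻¹·BᵀPA = [0.1617 0.1940; -0.1523 -0.0978]
A−BK = [0.0486 0.0284; 0.5284 0.2884]
AᵀP(A−BK) = [0.1448 0.1031; 0.1031 0.0812]
P' = Q + AᵀP(A−BK) = [1.3948 0.6031; 0.6031 1.0812]
tr(P') = 2.4761

2.4761


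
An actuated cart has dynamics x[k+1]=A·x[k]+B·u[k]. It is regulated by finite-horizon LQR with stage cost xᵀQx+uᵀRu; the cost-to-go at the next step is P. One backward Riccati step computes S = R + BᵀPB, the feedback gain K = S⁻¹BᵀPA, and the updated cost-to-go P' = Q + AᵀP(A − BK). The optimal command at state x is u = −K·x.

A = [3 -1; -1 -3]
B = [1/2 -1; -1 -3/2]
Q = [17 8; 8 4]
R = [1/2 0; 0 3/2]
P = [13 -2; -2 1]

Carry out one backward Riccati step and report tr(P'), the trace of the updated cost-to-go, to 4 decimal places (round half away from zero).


BᵀP = [8.5000 -2.0000; -10.0000 0.5000]
S = R + BᵀPB = [1/2 0; 0 3/2] + [6.2500 -5.5000; -5.5000 9.2500] = [6.7500 -5.5000; -5.5000 10.7500]
BᵀPA = [27.5000 -2.5000; -30.5000 8.5000]
K = S⁻¹·BᵀPA = [3.0222 0.4697; -1.2910 1.0310]
A−BK = [0.1979 -0.2038; 0.0857 -0.9838]
AᵀP(A−BK) = [7.5155 -1.4712; -1.4712 2.4106]
P' = Q + AᵀP(A−BK) = [24.5155 6.5288; 6.5288 6.4106]
tr(P') = 30.9261

30.9261


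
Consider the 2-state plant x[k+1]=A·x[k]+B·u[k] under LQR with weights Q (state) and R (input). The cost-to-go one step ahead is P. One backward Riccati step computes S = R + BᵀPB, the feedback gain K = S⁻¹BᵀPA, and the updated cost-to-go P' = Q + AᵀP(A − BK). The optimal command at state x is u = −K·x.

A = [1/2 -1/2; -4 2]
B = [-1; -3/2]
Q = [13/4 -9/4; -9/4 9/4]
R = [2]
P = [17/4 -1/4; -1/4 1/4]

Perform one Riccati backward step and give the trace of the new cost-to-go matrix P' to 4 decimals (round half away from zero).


13.3144

BᵀP = [-3.8750 -0.1250]
S = R + BᵀPB = [2] + [4.0625] = [6.0625]
BᵀPA = [-1.4375 1.6875]
K = S⁻¹·BᵀPA = [-0.2371 0.2784]
A−BK = [0.2629 -0.2216; -4.3557 2.4175]
AᵀP(A−BK) = [5.7216 -3.4124; -3.4124 2.0928]
P' = Q + AᵀP(A−BK) = [8.9716 -5.6624; -5.6624 4.3428]
tr(P') = 13.3144


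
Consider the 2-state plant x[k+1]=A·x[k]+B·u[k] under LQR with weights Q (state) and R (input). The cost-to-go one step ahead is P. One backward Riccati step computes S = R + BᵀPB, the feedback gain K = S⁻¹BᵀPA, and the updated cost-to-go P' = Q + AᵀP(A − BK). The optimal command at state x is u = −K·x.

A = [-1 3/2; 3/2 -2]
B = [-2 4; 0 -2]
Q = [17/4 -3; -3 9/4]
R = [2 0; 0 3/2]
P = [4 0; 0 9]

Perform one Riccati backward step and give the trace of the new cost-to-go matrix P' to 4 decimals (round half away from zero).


BᵀP = [-8.0000 0.0000; 16.0000 -18.0000]
S = R + BᵀPB = [2 0; 0 3/2] + [16.0000 -32.0000; -32.0000 100.0000] = [18.0000 -32.0000; -32.0000 101.5000]
BᵀPA = [8.0000 -12.0000; -43.0000 60.0000]
K = S⁻¹·BᵀPA = [-0.7024 0.8742; -0.6451 0.8667]
A−BK = [0.1756 -0.2186; 0.2098 -0.2665]
AᵀP(A−BK) = [2.1304 -2.7235; -2.7235 3.4857]
P' = Q + AᵀP(A−BK) = [6.3804 -5.7235; -5.7235 5.7357]
tr(P') = 12.1161

12.1161


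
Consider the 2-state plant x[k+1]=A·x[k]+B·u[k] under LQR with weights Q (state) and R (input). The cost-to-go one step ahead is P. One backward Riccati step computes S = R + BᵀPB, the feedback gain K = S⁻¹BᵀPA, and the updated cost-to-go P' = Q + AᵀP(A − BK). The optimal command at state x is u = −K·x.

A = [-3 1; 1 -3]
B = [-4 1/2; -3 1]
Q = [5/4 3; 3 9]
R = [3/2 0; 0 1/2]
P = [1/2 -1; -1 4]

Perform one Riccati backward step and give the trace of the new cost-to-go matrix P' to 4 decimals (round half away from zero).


22.5843

BᵀP = [1.0000 -8.0000; -0.7500 3.5000]
S = R + BᵀPB = [3/2 0; 0 1/2] + [20.0000 -7.5000; -7.5000 3.1250] = [21.5000 -7.5000; -7.5000 3.6250]
BᵀPA = [-11.0000 25.0000; 5.7500 -11.2500]
K = S⁻¹·BᵀPA = [0.1499 0.2882; 1.8963 -2.5072]
A−BK = [-3.3487 3.4063; -0.4467 0.3718]
AᵀP(A−BK) = [5.2450 -5.9135; -5.9135 7.0893]
P' = Q + AᵀP(A−BK) = [6.4950 -2.9135; -2.9135 16.0893]
tr(P') = 22.5843


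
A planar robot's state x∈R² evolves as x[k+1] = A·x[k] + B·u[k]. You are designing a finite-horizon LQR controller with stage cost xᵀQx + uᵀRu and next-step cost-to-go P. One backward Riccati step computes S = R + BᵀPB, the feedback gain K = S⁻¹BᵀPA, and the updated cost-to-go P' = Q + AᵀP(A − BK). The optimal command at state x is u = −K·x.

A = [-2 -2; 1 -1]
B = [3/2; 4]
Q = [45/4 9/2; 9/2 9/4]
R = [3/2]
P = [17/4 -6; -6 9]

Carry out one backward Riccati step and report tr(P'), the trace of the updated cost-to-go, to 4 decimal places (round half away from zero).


18.0282

BᵀP = [-17.6250 27.0000]
S = R + BᵀPB = [3/2] + [81.5625] = [83.0625]
BᵀPA = [62.2500 8.2500]
K = S⁻¹·BᵀPA = [0.7494 0.0993]
A−BK = [-3.1242 -2.1490; -1.9977 -1.3973]
AᵀP(A−BK) = [3.3476 1.8172; 1.8172 1.1806]
P' = Q + AᵀP(A−BK) = [14.5976 6.3172; 6.3172 3.4306]
tr(P') = 18.0282


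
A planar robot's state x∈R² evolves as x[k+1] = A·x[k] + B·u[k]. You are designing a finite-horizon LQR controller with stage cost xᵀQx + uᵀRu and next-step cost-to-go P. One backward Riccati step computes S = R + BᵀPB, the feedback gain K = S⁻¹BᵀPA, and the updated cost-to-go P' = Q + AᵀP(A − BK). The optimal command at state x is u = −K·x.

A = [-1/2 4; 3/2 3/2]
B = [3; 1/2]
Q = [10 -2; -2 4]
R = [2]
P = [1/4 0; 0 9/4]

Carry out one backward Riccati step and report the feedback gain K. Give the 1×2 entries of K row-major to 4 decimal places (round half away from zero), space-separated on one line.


0.2727 0.9740

BᵀP = [0.7500 1.1250]
S = R + BᵀPB = [2] + [2.8125] = [4.8125]
BᵀPA = [1.3125 4.6875]
K = S⁻¹·BᵀPA = [0.2727 0.9740]
A−BK = [-1.3182 1.0779; 1.3636 1.0130]
AᵀP(A−BK) = [4.7670 3.2841; 3.2841 4.4968]
P' = Q + AᵀP(A−BK) = [14.7670 1.2841; 1.2841 8.4968]
tr(P') = 23.2638


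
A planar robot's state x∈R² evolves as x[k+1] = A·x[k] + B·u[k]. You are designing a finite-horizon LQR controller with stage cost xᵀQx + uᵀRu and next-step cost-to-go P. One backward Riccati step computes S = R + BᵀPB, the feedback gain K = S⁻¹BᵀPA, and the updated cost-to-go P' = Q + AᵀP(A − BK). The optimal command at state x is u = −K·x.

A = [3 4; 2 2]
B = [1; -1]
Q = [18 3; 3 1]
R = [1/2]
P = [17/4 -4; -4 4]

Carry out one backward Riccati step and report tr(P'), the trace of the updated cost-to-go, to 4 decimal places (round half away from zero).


23.4254

BᵀP = [8.2500 -8.0000]
S = R + BᵀPB = [1/2] + [16.2500] = [16.7500]
BᵀPA = [8.7500 17.0000]
K = S⁻¹·BᵀPA = [0.5224 1.0149]
A−BK = [2.4776 2.9851; 2.5224 3.0149]
AᵀP(A−BK) = [1.6791 2.1194; 2.1194 2.7463]
P' = Q + AᵀP(A−BK) = [19.6791 5.1194; 5.1194 3.7463]
tr(P') = 23.4254


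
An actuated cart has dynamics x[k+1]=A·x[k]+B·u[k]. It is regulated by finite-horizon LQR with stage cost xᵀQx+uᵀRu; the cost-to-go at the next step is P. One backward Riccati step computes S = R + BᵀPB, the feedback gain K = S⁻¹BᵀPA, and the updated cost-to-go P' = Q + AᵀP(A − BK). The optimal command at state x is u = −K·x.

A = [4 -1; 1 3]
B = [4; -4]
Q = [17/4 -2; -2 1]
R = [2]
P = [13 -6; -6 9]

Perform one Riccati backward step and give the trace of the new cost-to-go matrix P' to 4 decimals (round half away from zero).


BᵀP = [76.0000 -60.0000]
S = R + BᵀPB = [2] + [544.0000] = [546.0000]
BᵀPA = [244.0000 -256.0000]
K = S⁻¹·BᵀPA = [0.4469 -0.4689]
A−BK = [2.2125 0.8755; 2.7875 1.1245]
AᵀP(A−BK) = [59.9597 23.4029; 23.4029 9.9707]
P' = Q + AᵀP(A−BK) = [64.2097 21.4029; 21.4029 10.9707]
tr(P') = 75.1804

75.1804


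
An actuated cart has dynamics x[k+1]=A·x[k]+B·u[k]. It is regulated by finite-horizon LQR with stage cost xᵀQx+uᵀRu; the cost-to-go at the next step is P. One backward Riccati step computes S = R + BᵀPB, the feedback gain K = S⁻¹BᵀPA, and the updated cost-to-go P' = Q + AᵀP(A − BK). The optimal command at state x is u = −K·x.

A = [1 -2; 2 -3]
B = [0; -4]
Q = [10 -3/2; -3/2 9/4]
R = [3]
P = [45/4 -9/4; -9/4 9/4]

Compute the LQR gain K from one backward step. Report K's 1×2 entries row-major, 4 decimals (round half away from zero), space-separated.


-0.2308 0.2308

BᵀP = [9.0000 -9.0000]
S = R + BᵀPB = [3] + [36.0000] = [39.0000]
BᵀPA = [-9.0000 9.0000]
K = S⁻¹·BᵀPA = [-0.2308 0.2308]
A−BK = [1.0000 -2.0000; 1.0769 -2.0769]
AᵀP(A−BK) = [9.1731 -18.1731; -18.1731 36.1731]
P' = Q + AᵀP(A−BK) = [19.1731 -19.6731; -19.6731 38.4231]
tr(P') = 57.5962


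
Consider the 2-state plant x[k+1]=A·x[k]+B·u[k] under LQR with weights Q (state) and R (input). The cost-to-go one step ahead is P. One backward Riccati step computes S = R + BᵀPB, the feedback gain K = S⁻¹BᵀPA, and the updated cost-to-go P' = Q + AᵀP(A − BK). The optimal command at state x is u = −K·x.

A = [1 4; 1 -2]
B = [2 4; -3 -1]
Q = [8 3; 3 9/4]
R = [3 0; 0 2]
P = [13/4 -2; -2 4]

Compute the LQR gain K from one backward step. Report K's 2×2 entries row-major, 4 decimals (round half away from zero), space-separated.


BᵀP = [12.5000 -16.0000; 15.0000 -12.0000]
S = R + BᵀPB = [3 0; 0 2] + [73.0000 66.0000; 66.0000 72.0000] = [76.0000 66.0000; 66.0000 74.0000]
BᵀPA = [-3.5000 82.0000; 3.0000 84.0000]
K = S⁻¹·BᵀPA = [-0.3604 0.4132; 0.3620 0.7666]
A−BK = [0.2729 0.1073; 0.2808 0.0063]
AᵀP(A−BK) = [0.9026 0.1467; 0.1467 1.7224]
P' = Q + AᵀP(A−BK) = [8.9026 3.1467; 3.1467 3.9724]
tr(P') = 12.8750

-0.3604 0.4132 0.3620 0.7666


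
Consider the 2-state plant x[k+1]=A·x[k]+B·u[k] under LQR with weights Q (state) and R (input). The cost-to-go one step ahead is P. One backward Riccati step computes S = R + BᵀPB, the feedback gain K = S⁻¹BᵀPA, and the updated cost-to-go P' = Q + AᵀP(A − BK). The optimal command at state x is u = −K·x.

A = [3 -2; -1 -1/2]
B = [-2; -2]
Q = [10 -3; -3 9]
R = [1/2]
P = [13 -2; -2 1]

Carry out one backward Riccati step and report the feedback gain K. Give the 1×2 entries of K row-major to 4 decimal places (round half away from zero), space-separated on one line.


-1.6790 1.0617

BᵀP = [-22.0000 2.0000]
S = R + BᵀPB = [1/2] + [40.0000] = [40.5000]
BᵀPA = [-68.0000 43.0000]
K = S⁻¹·BᵀPA = [-1.6790 1.0617]
A−BK = [-0.3580 0.1235; -4.3580 1.6235]
AᵀP(A−BK) = [15.8272 -6.3025; -6.3025 2.5957]
P' = Q + AᵀP(A−BK) = [25.8272 -9.3025; -9.3025 11.5957]
tr(P') = 37.4228


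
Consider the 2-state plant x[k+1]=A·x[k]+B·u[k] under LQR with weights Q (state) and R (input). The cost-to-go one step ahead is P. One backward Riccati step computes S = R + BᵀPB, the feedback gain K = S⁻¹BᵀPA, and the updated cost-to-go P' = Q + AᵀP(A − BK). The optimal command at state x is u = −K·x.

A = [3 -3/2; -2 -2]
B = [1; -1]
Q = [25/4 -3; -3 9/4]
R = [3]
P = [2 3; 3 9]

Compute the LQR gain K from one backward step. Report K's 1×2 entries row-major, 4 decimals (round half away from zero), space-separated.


BᵀP = [-1.0000 -6.0000]
S = R + BᵀPB = [3] + [5.0000] = [8.0000]
BᵀPA = [9.0000 13.5000]
K = S⁻¹·BᵀPA = [1.1250 1.6875]
A−BK = [1.8750 -3.1875; -0.8750 -0.3125]
AᵀP(A−BK) = [7.8750 2.8125; 2.8125 35.7188]
P' = Q + AᵀP(A−BK) = [14.1250 -0.1875; -0.1875 37.9688]
tr(P') = 52.0938

1.1250 1.6875


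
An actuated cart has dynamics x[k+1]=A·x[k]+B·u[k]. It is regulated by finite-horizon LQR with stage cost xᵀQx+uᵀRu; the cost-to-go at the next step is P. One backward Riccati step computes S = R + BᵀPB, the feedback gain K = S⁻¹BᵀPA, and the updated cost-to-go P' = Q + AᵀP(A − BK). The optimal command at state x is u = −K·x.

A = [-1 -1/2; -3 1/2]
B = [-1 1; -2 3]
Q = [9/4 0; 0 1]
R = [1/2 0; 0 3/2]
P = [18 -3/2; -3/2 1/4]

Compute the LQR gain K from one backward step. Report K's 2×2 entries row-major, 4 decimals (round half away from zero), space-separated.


0.6400 0.5867 -0.2800 -0.0067

BᵀP = [-15.0000 1.0000; 13.5000 -0.7500]
S = R + BᵀPB = [1/2 0; 0 3/2] + [13.0000 -12.0000; -12.0000 11.2500] = [13.5000 -12.0000; -12.0000 12.7500]
BᵀPA = [12.0000 8.0000; -11.2500 -7.1250]
K = S⁻¹·BᵀPA = [0.6400 0.5867; -0.2800 -0.0067]
A−BK = [-0.0800 0.0933; -0.8800 1.6933]
AᵀP(A−BK) = [0.4200 0.0100; 0.0100 0.5717]
P' = Q + AᵀP(A−BK) = [2.6700 0.0100; 0.0100 1.5717]
tr(P') = 4.2417


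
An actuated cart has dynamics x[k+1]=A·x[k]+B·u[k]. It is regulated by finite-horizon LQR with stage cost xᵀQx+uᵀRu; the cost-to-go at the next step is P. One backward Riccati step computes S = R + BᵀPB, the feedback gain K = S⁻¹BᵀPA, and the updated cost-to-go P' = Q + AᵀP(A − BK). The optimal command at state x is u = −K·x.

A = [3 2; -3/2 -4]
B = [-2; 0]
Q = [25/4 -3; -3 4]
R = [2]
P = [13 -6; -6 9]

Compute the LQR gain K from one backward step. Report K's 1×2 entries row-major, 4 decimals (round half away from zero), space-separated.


BᵀP = [-26.0000 12.0000]
S = R + BᵀPB = [2] + [52.0000] = [54.0000]
BᵀPA = [-96.0000 -100.0000]
K = S⁻¹·BᵀPA = [-1.7778 -1.8519]
A−BK = [-0.5556 -1.7037; -1.5000 -4.0000]
AᵀP(A−BK) = [20.5833 44.2222; 44.2222 106.8148]
P' = Q + AᵀP(A−BK) = [26.8333 41.2222; 41.2222 110.8148]
tr(P') = 137.6481

-1.7778 -1.8519


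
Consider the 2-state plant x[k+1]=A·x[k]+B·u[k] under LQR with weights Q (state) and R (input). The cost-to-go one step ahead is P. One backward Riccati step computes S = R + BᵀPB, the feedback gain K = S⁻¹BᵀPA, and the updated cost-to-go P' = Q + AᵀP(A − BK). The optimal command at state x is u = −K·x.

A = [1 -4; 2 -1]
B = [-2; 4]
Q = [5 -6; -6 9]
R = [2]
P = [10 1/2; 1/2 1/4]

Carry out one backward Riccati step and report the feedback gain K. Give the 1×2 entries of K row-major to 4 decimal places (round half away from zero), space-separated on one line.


-0.4737 1.8947

BᵀP = [-18.0000 0.0000]
S = R + BᵀPB = [2] + [36.0000] = [38.0000]
BᵀPA = [-18.0000 72.0000]
K = S⁻¹·BᵀPA = [-0.4737 1.8947]
A−BK = [0.0526 -0.2105; 3.8947 -8.5789]
AᵀP(A−BK) = [4.4737 -10.8947; -10.8947 27.8289]
P' = Q + AᵀP(A−BK) = [9.4737 -16.8947; -16.8947 36.8289]
tr(P') = 46.3026


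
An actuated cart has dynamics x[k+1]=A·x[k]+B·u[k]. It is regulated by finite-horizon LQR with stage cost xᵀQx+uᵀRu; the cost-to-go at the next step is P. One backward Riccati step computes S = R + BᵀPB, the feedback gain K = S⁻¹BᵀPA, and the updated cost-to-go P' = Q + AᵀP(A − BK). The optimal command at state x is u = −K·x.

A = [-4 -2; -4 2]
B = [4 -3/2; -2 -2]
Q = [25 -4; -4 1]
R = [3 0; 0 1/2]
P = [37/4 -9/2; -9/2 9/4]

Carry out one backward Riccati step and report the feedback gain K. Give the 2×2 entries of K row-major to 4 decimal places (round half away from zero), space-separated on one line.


-0.3084 -0.5808 0.9351 0.0935

BᵀP = [46.0000 -22.5000; -4.8750 2.2500]
S = R + BᵀPB = [3 0; 0 1/2] + [229.0000 -24.0000; -24.0000 2.8125] = [232.0000 -24.0000; -24.0000 3.3125]
BᵀPA = [-94.0000 -137.0000; 10.5000 14.2500]
K = S⁻¹·BᵀPA = [-0.3084 -0.5808; 0.9351 0.0935]
A−BK = [-1.3636 0.4636; -2.7468 1.0253]
AᵀP(A−BK) = [1.1883 0.4188; 0.4188 1.0919]
P' = Q + AᵀP(A−BK) = [26.1883 -3.5812; -3.5812 2.0919]
tr(P') = 28.2802


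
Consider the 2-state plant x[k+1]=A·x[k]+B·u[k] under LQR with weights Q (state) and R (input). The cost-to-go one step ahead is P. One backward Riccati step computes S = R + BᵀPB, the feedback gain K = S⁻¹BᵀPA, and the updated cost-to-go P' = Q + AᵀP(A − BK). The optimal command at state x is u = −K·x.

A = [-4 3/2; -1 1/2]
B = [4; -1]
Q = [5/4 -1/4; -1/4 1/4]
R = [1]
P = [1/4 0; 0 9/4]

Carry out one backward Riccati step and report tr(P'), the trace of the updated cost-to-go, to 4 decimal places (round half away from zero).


BᵀP = [1.0000 -2.2500]
S = R + BᵀPB = [1] + [6.2500] = [7.2500]
BᵀPA = [-1.7500 0.3750]
K = S⁻¹·BᵀPA = [-0.2414 0.0517]
A−BK = [-3.0345 1.2931; -1.2414 0.5517]
AᵀP(A−BK) = [5.8276 -2.5345; -2.5345 1.1056]
P' = Q + AᵀP(A−BK) = [7.0776 -2.7845; -2.7845 1.3556]
tr(P') = 8.4332

8.4332


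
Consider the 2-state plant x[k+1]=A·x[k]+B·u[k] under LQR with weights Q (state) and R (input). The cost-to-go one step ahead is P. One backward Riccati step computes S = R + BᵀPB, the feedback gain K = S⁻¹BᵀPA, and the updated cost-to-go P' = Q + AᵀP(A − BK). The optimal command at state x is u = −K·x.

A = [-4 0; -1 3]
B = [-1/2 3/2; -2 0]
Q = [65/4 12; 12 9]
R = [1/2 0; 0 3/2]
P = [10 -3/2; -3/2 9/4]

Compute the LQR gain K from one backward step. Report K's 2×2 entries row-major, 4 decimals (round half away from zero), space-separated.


BᵀP = [-2.0000 -3.7500; 15.0000 -2.2500]
S = R + BᵀPB = [1/2 0; 0 3/2] + [8.5000 -3.0000; -3.0000 22.5000] = [9.0000 -3.0000; -3.0000 24.0000]
BᵀPA = [11.7500 -11.2500; -57.7500 -6.7500]
K = S⁻¹·BᵀPA = [0.5254 -1.4022; -2.3406 -0.4565]
A−BK = [-0.2264 -0.0163; 0.0507 0.1957]
AᵀP(A−BK) = [8.9085 1.3614; 1.3614 1.3940]
P' = Q + AᵀP(A−BK) = [25.1585 13.3614; 13.3614 10.3940]
tr(P') = 35.5525

0.5254 -1.4022 -2.3406 -0.4565


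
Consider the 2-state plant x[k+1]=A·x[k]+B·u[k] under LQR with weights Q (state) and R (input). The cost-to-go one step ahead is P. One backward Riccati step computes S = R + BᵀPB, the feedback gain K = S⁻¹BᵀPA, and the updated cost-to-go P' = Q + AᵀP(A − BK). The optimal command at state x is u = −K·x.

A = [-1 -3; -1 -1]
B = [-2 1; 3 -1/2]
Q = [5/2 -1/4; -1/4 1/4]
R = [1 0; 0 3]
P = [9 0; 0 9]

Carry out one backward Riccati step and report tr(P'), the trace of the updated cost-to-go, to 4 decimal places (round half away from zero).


BᵀP = [-18.0000 27.0000; 9.0000 -4.5000]
S = R + BᵀPB = [1 0; 0 3] + [117.0000 -31.5000; -31.5000 11.2500] = [118.0000 -31.5000; -31.5000 14.2500]
BᵀPA = [-9.0000 27.0000; -4.5000 -22.5000]
K = S⁻¹·BᵀPA = [-0.3917 -0.4701; -1.1817 -2.6181]
A−BK = [-0.6017 -1.3221; -0.4157 -0.8988]
AᵀP(A−BK) = [9.1567 19.9880; 19.9880 43.7856]
P' = Q + AᵀP(A−BK) = [11.6567 19.7380; 19.7380 44.0356]
tr(P') = 55.6923

55.6923


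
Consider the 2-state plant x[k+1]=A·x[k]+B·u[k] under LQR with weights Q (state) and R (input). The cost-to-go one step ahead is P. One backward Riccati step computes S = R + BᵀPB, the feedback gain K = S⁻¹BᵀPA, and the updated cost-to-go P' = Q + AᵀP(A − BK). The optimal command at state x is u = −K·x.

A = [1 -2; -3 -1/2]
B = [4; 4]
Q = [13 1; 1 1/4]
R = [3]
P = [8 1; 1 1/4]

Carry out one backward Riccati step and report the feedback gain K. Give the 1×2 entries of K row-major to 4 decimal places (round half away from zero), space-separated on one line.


BᵀP = [36.0000 5.0000]
S = R + BᵀPB = [3] + [164.0000] = [167.0000]
BᵀPA = [21.0000 -74.5000]
K = S⁻¹·BᵀPA = [0.1257 -0.4461]
A−BK = [0.4970 -0.2156; -3.5030 1.2844]
AᵀP(A−BK) = [1.6093 -0.7567; -0.7567 0.8275]
P' = Q + AᵀP(A−BK) = [14.6093 0.2433; 0.2433 1.0775]
tr(P') = 15.6868

0.1257 -0.4461


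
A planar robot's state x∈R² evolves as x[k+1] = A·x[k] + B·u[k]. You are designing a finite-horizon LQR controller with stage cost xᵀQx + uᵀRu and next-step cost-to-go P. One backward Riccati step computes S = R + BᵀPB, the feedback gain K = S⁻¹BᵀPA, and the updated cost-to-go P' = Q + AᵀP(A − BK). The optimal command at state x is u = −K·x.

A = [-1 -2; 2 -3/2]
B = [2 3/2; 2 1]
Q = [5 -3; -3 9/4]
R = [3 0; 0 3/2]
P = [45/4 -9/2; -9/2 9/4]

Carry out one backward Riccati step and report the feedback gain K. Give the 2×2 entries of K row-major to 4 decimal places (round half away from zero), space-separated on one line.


BᵀP = [13.5000 -4.5000; 12.3750 -4.5000]
S = R + BᵀPB = [3 0; 0 3/2] + [18.0000 15.7500; 15.7500 14.0625] = [21.0000 15.7500; 15.7500 15.5625]
BᵀPA = [-22.5000 -20.2500; -21.3750 -18.0000]
K = S⁻¹·BᵀPA = [-0.1714 -0.4018; -1.2000 -0.7500]
A−BK = [1.1429 -0.0714; 3.5429 0.0536]
AᵀP(A−BK) = [8.7429 1.9286; 1.9286 1.4263]
P' = Q + AᵀP(A−BK) = [13.7429 -1.0714; -1.0714 3.6763]
tr(P') = 17.4192

-0.1714 -0.4018 -1.2000 -0.7500


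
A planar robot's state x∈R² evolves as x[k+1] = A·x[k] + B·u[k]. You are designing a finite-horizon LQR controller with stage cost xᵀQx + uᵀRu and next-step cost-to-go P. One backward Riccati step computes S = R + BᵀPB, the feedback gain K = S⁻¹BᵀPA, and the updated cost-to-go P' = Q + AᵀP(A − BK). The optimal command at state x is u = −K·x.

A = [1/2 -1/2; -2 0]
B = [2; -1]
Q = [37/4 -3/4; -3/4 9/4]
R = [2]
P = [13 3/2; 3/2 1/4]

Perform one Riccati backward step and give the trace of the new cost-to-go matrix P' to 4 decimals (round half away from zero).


11.9456

BᵀP = [24.5000 2.7500]
S = R + BᵀPB = [2] + [46.2500] = [48.2500]
BᵀPA = [6.7500 -12.2500]
K = S⁻¹·BᵀPA = [0.1399 -0.2539]
A−BK = [0.2202 0.0078; -1.8601 -0.2539]
AᵀP(A−BK) = [0.3057 -0.0363; -0.0363 0.1399]
P' = Q + AᵀP(A−BK) = [9.5557 -0.7863; -0.7863 2.3899]
tr(P') = 11.9456


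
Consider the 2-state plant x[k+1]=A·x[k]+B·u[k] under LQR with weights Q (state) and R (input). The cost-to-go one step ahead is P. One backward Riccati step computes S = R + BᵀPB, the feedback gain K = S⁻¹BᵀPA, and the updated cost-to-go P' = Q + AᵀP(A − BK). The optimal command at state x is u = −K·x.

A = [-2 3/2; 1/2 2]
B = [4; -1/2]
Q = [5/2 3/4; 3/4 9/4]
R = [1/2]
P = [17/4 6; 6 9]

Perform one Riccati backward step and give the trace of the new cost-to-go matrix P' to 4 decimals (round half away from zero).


BᵀP = [14.0000 19.5000]
S = R + BᵀPB = [1/2] + [46.2500] = [46.7500]
BᵀPA = [-18.2500 60.0000]
K = S⁻¹·BᵀPA = [-0.3904 1.2834]
A−BK = [-0.4385 -3.6337; 0.3048 2.6417]
AᵀP(A−BK) = [0.1257 0.1725; 0.1725 4.5572]
P' = Q + AᵀP(A−BK) = [2.6257 0.9225; 0.9225 6.8072]
tr(P') = 9.4328

9.4328
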